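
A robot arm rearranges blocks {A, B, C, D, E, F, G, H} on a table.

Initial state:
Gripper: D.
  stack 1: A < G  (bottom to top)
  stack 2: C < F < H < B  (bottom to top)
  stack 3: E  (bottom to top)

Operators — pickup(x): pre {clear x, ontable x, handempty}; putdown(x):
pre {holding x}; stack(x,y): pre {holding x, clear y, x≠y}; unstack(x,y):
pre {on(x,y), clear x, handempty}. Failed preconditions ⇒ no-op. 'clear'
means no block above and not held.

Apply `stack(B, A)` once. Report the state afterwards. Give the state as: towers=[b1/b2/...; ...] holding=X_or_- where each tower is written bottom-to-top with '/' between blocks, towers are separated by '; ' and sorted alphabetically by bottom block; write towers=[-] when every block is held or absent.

before: towers=[A/G; C/F/H/B; E] holding=D
pre[stack(B, A)]: holding(B) no, clear(A) no, B≠A yes
holding(B), clear(A) unmet → stack(B, A) is a no-op
after:  towers=[A/G; C/F/H/B; E] holding=D

towers=[A/G; C/F/H/B; E] holding=D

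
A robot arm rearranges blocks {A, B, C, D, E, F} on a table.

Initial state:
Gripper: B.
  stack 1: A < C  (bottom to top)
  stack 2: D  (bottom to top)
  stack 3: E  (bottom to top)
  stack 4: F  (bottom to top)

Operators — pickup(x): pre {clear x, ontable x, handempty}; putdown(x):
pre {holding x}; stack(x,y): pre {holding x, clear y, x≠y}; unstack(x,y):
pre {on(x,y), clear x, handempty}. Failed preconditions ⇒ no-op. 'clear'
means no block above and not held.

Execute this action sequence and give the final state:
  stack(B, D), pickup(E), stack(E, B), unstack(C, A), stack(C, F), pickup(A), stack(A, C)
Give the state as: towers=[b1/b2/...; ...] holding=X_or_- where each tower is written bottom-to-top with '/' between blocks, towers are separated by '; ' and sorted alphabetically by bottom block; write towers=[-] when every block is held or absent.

towers=[D/B/E; F/C/A] holding=-

step 1 (stack(B, D)): towers=[A/C; D/B; E; F] holding=-
step 2 (pickup(E)): towers=[A/C; D/B; F] holding=E
step 3 (stack(E, B)): towers=[A/C; D/B/E; F] holding=-
step 4 (unstack(C, A)): towers=[A; D/B/E; F] holding=C
step 5 (stack(C, F)): towers=[A; D/B/E; F/C] holding=-
step 6 (pickup(A)): towers=[D/B/E; F/C] holding=A
step 7 (stack(A, C)): towers=[D/B/E; F/C/A] holding=-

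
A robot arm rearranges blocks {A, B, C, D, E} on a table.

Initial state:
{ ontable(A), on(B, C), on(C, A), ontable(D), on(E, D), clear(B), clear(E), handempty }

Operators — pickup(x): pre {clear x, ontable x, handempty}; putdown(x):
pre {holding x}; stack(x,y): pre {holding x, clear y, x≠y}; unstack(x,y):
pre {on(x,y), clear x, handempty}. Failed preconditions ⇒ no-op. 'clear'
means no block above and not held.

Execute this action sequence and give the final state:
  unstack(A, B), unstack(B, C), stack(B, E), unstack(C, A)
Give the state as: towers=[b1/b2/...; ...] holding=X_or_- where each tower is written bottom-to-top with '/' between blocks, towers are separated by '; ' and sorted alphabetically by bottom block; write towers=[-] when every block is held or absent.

towers=[A; D/E/B] holding=C

step 1 (unstack(A, B)) [no-op]: towers=[A/C/B; D/E] holding=-
step 2 (unstack(B, C)): towers=[A/C; D/E] holding=B
step 3 (stack(B, E)): towers=[A/C; D/E/B] holding=-
step 4 (unstack(C, A)): towers=[A; D/E/B] holding=C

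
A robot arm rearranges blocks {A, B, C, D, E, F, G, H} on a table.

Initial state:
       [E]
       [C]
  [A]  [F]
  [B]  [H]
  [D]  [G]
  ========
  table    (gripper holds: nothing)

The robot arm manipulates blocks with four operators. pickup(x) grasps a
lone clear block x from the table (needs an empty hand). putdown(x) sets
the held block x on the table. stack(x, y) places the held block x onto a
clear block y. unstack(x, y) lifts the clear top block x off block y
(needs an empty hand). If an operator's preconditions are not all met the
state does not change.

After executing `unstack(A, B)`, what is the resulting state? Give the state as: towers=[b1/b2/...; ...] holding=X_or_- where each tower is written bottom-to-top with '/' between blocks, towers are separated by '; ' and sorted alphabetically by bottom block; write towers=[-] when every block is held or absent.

before: towers=[D/B/A; G/H/F/C/E] holding=-
pre[unstack(A, B)]: on(A,B) yes, clear(A) yes, handempty yes
all met → apply unstack(A, B)
after:  towers=[D/B; G/H/F/C/E] holding=A

towers=[D/B; G/H/F/C/E] holding=A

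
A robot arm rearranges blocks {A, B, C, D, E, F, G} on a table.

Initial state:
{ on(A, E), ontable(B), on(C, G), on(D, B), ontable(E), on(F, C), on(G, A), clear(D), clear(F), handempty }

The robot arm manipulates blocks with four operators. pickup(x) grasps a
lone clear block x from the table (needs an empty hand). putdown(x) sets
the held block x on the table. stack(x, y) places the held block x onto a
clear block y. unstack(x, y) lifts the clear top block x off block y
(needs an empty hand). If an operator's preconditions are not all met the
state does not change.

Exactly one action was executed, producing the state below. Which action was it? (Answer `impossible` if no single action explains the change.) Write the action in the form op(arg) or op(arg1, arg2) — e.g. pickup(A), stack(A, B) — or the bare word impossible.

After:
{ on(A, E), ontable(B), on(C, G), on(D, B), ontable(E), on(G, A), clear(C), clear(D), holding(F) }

unstack(F, C)

target: towers=[B/D; E/A/G/C] holding=F
     unstack(F, C) → towers=[B/D; E/A/G/C] holding=F  ← match
     unstack(D, B) → towers=[B; E/A/G/C/F] holding=D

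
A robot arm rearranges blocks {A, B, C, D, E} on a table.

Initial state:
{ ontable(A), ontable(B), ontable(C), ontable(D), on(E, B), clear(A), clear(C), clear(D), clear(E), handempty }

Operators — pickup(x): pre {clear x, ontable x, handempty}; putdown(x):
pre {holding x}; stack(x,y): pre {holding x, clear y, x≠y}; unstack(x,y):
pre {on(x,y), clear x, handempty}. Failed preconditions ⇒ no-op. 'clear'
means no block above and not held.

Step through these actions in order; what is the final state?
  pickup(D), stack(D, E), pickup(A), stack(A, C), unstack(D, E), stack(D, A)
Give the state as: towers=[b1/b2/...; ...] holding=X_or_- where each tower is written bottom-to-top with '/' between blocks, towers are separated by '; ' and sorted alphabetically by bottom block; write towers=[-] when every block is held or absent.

step 1 (pickup(D)): towers=[A; B/E; C] holding=D
step 2 (stack(D, E)): towers=[A; B/E/D; C] holding=-
step 3 (pickup(A)): towers=[B/E/D; C] holding=A
step 4 (stack(A, C)): towers=[B/E/D; C/A] holding=-
step 5 (unstack(D, E)): towers=[B/E; C/A] holding=D
step 6 (stack(D, A)): towers=[B/E; C/A/D] holding=-

towers=[B/E; C/A/D] holding=-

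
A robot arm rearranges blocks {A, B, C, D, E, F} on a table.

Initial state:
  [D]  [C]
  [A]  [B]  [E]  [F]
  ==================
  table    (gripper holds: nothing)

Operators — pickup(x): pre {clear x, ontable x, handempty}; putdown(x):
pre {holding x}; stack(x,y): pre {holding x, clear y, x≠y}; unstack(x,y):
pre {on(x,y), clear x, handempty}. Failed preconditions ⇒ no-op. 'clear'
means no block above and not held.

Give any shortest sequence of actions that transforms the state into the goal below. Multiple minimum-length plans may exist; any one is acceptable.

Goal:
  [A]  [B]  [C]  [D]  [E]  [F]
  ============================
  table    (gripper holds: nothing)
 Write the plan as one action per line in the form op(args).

step 1 (unstack(D, A)): towers=[A; B/C; E; F] holding=D
step 2 (putdown(D)): towers=[A; B/C; D; E; F] holding=-
step 3 (unstack(C, B)): towers=[A; B; D; E; F] holding=C
step 4 (putdown(C)): towers=[A; B; C; D; E; F] holding=-
goal check: towers=[A; B; C; D; E; F] holding=- — reached (length 4, optimal by BFS)

unstack(D, A)
putdown(D)
unstack(C, B)
putdown(C)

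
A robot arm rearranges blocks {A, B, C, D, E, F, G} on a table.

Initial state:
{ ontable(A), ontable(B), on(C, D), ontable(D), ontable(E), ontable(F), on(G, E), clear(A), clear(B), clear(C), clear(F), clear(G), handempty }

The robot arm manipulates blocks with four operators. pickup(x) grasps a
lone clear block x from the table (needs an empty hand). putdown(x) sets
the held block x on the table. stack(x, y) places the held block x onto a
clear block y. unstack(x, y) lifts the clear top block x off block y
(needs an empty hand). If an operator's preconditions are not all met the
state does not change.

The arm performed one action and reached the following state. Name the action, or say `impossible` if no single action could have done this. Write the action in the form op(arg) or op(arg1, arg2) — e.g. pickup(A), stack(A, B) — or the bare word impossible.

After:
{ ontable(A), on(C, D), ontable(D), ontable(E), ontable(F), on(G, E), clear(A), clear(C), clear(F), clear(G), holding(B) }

target: towers=[A; D/C; E/G; F] holding=B
         pickup(B) → towers=[A; D/C; E/G; F] holding=B  ← match
         pickup(F) → towers=[A; B; D/C; E/G] holding=F
     unstack(G, E) → towers=[A; B; D/C; E; F] holding=G
         pickup(A) → towers=[B; D/C; E/G; F] holding=A
     unstack(C, D) → towers=[A; B; D; E/G; F] holding=C

pickup(B)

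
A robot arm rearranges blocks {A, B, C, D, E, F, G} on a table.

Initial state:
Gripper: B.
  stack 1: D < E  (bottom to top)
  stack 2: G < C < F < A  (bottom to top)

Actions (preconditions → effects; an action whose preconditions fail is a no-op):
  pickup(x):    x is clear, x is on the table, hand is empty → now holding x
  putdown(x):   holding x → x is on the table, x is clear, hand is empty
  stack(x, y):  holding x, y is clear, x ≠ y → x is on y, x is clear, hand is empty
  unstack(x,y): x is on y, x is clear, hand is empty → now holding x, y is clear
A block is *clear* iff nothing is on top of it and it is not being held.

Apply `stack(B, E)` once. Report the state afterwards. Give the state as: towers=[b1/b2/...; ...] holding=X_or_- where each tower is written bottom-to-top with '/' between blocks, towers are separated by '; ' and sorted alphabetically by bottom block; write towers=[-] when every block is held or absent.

towers=[D/E/B; G/C/F/A] holding=-

before: towers=[D/E; G/C/F/A] holding=B
pre[stack(B, E)]: holding(B) ok, clear(E) ok, B≠E ok
all met → apply stack(B, E)
after:  towers=[D/E/B; G/C/F/A] holding=-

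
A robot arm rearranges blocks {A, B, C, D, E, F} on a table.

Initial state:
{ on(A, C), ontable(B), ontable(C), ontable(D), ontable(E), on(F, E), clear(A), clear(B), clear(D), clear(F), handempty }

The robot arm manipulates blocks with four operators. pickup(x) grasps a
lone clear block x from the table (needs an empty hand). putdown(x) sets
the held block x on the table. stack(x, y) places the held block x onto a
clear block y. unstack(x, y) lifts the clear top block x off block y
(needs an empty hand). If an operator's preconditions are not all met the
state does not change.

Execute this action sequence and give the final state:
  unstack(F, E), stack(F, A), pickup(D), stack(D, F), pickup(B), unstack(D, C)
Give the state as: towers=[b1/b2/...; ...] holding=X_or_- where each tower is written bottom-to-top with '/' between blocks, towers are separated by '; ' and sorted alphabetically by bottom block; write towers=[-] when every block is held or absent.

step 1 (unstack(F, E)): towers=[B; C/A; D; E] holding=F
step 2 (stack(F, A)): towers=[B; C/A/F; D; E] holding=-
step 3 (pickup(D)): towers=[B; C/A/F; E] holding=D
step 4 (stack(D, F)): towers=[B; C/A/F/D; E] holding=-
step 5 (pickup(B)): towers=[C/A/F/D; E] holding=B
step 6 (unstack(D, C)) [no-op]: towers=[C/A/F/D; E] holding=B

towers=[C/A/F/D; E] holding=B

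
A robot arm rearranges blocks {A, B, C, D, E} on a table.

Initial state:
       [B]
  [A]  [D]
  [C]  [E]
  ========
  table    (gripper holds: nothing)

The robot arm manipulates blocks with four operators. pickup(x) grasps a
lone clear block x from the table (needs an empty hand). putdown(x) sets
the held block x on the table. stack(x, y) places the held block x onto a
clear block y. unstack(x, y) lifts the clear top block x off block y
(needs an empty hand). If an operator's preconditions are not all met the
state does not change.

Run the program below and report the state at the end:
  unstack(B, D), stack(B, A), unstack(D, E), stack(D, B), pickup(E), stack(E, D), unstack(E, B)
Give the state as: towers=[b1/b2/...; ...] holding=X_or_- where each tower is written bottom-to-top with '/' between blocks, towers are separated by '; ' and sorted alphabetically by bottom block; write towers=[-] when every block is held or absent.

step 1 (unstack(B, D)): towers=[C/A; E/D] holding=B
step 2 (stack(B, A)): towers=[C/A/B; E/D] holding=-
step 3 (unstack(D, E)): towers=[C/A/B; E] holding=D
step 4 (stack(D, B)): towers=[C/A/B/D; E] holding=-
step 5 (pickup(E)): towers=[C/A/B/D] holding=E
step 6 (stack(E, D)): towers=[C/A/B/D/E] holding=-
step 7 (unstack(E, B)) [no-op]: towers=[C/A/B/D/E] holding=-

towers=[C/A/B/D/E] holding=-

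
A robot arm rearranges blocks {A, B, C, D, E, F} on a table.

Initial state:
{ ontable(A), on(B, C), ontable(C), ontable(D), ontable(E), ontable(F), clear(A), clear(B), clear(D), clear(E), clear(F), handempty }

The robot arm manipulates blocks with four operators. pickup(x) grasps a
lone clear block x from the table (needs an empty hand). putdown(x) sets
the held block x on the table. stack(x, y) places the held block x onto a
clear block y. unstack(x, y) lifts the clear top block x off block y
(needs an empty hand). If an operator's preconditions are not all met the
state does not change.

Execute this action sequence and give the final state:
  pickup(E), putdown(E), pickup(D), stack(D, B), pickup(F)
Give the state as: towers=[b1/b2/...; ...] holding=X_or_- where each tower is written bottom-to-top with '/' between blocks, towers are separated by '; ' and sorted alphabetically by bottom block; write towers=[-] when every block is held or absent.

towers=[A; C/B/D; E] holding=F

step 1 (pickup(E)): towers=[A; C/B; D; F] holding=E
step 2 (putdown(E)): towers=[A; C/B; D; E; F] holding=-
step 3 (pickup(D)): towers=[A; C/B; E; F] holding=D
step 4 (stack(D, B)): towers=[A; C/B/D; E; F] holding=-
step 5 (pickup(F)): towers=[A; C/B/D; E] holding=F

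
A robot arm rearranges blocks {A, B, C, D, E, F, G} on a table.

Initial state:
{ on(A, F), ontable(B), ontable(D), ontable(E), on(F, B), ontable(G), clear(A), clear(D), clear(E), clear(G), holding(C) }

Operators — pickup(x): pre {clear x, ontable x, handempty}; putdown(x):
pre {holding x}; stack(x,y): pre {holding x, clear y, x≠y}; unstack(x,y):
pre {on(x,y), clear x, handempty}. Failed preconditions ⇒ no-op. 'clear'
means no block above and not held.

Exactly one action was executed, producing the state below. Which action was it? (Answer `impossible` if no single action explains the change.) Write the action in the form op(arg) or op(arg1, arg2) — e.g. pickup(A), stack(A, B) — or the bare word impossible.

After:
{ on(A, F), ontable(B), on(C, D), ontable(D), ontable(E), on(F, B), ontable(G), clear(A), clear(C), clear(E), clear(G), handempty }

target: towers=[B/F/A; D/C; E; G] holding=-
        putdown(C) → towers=[B/F/A; C; D; E; G] holding=-
       stack(C, G) → towers=[B/F/A; D; E; G/C] holding=-
       stack(C, D) → towers=[B/F/A; D/C; E; G] holding=-  ← match
       stack(C, A) → towers=[B/F/A/C; D; E; G] holding=-
       stack(C, E) → towers=[B/F/A; D; E/C; G] holding=-

stack(C, D)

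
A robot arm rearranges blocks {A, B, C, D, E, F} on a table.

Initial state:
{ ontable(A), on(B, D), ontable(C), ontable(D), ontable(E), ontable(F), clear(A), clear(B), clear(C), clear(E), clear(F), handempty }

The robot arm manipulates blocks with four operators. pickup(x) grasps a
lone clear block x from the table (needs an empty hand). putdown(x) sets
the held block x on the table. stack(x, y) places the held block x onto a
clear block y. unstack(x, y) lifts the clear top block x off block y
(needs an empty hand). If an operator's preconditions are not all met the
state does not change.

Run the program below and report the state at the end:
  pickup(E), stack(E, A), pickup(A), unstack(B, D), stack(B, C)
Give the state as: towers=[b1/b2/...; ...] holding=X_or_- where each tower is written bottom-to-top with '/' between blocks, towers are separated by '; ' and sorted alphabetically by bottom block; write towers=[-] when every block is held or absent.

towers=[A/E; C/B; D; F] holding=-

step 1 (pickup(E)): towers=[A; C; D/B; F] holding=E
step 2 (stack(E, A)): towers=[A/E; C; D/B; F] holding=-
step 3 (pickup(A)) [no-op]: towers=[A/E; C; D/B; F] holding=-
step 4 (unstack(B, D)): towers=[A/E; C; D; F] holding=B
step 5 (stack(B, C)): towers=[A/E; C/B; D; F] holding=-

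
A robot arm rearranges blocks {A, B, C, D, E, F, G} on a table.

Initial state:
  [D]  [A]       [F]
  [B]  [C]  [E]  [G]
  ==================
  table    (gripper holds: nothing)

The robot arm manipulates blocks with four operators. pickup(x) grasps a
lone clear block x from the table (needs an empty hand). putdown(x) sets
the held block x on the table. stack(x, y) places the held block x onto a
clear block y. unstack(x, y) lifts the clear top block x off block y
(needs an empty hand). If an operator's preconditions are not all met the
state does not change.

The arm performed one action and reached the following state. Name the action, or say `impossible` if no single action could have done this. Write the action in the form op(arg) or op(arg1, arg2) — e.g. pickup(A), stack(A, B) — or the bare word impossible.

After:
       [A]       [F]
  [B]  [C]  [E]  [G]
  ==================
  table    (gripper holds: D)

target: towers=[B; C/A; E; G/F] holding=D
     unstack(F, G) → towers=[B/D; C/A; E; G] holding=F
     unstack(D, B) → towers=[B; C/A; E; G/F] holding=D  ← match
     unstack(A, C) → towers=[B/D; C; E; G/F] holding=A
         pickup(E) → towers=[B/D; C/A; G/F] holding=E

unstack(D, B)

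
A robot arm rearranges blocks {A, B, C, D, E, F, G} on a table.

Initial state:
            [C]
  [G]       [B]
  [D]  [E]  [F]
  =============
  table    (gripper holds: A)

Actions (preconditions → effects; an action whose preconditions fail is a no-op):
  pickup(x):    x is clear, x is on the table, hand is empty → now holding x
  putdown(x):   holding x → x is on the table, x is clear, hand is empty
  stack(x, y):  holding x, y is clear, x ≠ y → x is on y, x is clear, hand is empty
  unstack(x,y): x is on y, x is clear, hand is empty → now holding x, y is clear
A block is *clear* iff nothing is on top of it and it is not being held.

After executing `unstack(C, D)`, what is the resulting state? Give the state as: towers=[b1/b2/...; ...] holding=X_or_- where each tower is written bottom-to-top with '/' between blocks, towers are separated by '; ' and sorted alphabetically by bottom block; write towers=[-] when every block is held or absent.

towers=[D/G; E; F/B/C] holding=A

before: towers=[D/G; E; F/B/C] holding=A
pre[unstack(C, D)]: on(C,D) no, clear(C) yes, handempty no
on(C,D), handempty unmet → unstack(C, D) is a no-op
after:  towers=[D/G; E; F/B/C] holding=A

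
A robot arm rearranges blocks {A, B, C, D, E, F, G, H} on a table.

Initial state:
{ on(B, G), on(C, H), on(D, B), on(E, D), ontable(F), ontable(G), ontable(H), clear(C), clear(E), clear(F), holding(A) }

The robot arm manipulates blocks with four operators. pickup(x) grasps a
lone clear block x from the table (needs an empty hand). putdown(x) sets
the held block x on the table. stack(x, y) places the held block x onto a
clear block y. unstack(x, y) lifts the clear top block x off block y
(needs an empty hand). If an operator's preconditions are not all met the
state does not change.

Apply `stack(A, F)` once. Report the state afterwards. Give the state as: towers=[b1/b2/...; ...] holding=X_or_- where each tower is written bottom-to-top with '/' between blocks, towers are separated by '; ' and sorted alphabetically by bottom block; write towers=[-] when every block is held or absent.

before: towers=[F; G/B/D/E; H/C] holding=A
pre[stack(A, F)]: holding(A) yes, clear(F) yes, A≠F yes
all met → apply stack(A, F)
after:  towers=[F/A; G/B/D/E; H/C] holding=-

towers=[F/A; G/B/D/E; H/C] holding=-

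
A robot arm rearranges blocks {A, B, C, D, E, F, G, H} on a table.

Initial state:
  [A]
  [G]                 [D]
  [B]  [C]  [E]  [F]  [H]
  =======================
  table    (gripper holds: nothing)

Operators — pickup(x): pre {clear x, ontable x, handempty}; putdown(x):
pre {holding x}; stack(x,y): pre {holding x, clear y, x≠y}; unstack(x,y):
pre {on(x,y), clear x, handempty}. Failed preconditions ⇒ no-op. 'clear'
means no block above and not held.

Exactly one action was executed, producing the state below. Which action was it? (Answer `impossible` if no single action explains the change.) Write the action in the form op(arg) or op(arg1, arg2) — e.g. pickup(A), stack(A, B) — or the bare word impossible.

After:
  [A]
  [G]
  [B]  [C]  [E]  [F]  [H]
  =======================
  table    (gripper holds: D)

unstack(D, H)

target: towers=[B/G/A; C; E; F; H] holding=D
     unstack(A, G) → towers=[B/G; C; E; F; H/D] holding=A
         pickup(E) → towers=[B/G/A; C; F; H/D] holding=E
         pickup(F) → towers=[B/G/A; C; E; H/D] holding=F
     unstack(D, H) → towers=[B/G/A; C; E; F; H] holding=D  ← match
         pickup(C) → towers=[B/G/A; E; F; H/D] holding=C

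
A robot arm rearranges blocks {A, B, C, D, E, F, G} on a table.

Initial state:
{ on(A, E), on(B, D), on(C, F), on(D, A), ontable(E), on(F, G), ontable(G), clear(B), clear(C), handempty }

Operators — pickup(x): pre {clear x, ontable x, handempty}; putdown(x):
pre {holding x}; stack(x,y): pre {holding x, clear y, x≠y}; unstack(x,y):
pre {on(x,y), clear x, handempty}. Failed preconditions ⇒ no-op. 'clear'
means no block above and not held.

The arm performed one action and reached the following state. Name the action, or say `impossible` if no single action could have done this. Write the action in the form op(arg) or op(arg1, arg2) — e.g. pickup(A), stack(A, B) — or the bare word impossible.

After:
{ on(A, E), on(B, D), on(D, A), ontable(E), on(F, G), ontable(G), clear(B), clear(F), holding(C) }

target: towers=[E/A/D/B; G/F] holding=C
     unstack(B, D) → towers=[E/A/D; G/F/C] holding=B
     unstack(C, F) → towers=[E/A/D/B; G/F] holding=C  ← match

unstack(C, F)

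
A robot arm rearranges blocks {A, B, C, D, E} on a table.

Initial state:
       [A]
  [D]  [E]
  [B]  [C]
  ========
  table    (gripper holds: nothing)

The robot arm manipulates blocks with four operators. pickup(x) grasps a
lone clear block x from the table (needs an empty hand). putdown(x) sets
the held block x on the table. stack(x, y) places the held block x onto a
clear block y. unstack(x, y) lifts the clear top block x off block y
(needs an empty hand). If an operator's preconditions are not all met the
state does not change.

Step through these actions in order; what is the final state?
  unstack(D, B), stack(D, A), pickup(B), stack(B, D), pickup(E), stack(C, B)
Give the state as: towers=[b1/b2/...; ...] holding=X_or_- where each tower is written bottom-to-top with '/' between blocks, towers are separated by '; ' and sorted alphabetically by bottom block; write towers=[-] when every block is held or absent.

towers=[C/E/A/D/B] holding=-

step 1 (unstack(D, B)): towers=[B; C/E/A] holding=D
step 2 (stack(D, A)): towers=[B; C/E/A/D] holding=-
step 3 (pickup(B)): towers=[C/E/A/D] holding=B
step 4 (stack(B, D)): towers=[C/E/A/D/B] holding=-
step 5 (pickup(E)) [no-op]: towers=[C/E/A/D/B] holding=-
step 6 (stack(C, B)) [no-op]: towers=[C/E/A/D/B] holding=-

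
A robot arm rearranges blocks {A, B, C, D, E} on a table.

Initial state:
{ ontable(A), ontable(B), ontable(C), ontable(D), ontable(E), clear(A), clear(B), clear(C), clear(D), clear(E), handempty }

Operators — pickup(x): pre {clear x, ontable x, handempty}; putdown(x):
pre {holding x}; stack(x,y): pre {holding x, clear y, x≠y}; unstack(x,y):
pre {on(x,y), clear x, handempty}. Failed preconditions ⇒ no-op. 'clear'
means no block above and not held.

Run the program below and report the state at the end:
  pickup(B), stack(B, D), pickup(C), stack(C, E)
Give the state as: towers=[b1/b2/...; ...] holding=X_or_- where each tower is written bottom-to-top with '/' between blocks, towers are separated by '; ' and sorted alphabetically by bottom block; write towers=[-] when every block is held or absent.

step 1 (pickup(B)): towers=[A; C; D; E] holding=B
step 2 (stack(B, D)): towers=[A; C; D/B; E] holding=-
step 3 (pickup(C)): towers=[A; D/B; E] holding=C
step 4 (stack(C, E)): towers=[A; D/B; E/C] holding=-

towers=[A; D/B; E/C] holding=-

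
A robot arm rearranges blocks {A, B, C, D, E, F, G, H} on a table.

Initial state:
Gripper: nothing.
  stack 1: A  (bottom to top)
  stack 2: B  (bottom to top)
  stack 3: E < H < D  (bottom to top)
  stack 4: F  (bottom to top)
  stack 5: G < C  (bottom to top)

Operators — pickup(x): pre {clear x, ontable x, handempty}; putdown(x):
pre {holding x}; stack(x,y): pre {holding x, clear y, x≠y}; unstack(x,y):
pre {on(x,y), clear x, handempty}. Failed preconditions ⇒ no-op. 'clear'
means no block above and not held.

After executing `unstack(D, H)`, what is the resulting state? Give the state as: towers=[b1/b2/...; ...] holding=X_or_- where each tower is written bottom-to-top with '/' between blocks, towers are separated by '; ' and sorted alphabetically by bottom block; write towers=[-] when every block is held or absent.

towers=[A; B; E/H; F; G/C] holding=D

before: towers=[A; B; E/H/D; F; G/C] holding=-
pre[unstack(D, H)]: on(D,H) ✓, clear(D) ✓, handempty ✓
all met → apply unstack(D, H)
after:  towers=[A; B; E/H; F; G/C] holding=D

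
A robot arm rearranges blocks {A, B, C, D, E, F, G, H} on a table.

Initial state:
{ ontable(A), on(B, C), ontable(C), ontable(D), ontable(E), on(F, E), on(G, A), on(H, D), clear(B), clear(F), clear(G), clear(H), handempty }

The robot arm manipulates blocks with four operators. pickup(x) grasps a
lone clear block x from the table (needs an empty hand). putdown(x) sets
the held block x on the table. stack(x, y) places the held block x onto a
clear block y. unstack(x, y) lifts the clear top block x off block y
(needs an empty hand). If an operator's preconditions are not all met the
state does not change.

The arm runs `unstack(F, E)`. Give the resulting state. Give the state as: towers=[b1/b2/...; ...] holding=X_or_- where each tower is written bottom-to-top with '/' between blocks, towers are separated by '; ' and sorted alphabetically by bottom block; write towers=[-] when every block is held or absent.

before: towers=[A/G; C/B; D/H; E/F] holding=-
pre[unstack(F, E)]: on(F,E) yes, clear(F) yes, handempty yes
all met → apply unstack(F, E)
after:  towers=[A/G; C/B; D/H; E] holding=F

towers=[A/G; C/B; D/H; E] holding=F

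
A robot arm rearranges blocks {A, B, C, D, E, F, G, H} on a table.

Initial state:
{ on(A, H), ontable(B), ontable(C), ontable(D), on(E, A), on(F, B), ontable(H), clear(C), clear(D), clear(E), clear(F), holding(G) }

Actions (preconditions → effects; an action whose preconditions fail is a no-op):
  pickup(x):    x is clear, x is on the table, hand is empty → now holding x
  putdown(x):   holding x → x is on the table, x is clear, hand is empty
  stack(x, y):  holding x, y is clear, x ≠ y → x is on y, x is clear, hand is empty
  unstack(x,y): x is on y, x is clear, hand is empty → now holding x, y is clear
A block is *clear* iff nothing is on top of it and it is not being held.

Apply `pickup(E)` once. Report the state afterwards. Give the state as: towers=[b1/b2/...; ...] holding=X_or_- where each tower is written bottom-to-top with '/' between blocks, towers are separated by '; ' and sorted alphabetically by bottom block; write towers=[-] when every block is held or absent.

before: towers=[B/F; C; D; H/A/E] holding=G
pre[pickup(E)]: clear(E) ✓, ontable(E) ✗, handempty ✗
ontable(E), handempty unmet → pickup(E) is a no-op
after:  towers=[B/F; C; D; H/A/E] holding=G

towers=[B/F; C; D; H/A/E] holding=G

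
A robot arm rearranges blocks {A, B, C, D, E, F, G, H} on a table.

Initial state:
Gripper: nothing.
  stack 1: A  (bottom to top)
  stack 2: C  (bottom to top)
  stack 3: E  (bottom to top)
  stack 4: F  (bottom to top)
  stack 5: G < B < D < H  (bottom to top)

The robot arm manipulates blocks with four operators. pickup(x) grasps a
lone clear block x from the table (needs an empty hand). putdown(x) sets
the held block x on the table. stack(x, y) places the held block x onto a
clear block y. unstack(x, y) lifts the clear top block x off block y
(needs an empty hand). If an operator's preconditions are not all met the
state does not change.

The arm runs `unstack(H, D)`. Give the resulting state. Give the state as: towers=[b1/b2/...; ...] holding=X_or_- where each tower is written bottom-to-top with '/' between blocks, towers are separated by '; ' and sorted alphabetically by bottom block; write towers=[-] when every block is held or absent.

before: towers=[A; C; E; F; G/B/D/H] holding=-
pre[unstack(H, D)]: on(H,D) yes, clear(H) yes, handempty yes
all met → apply unstack(H, D)
after:  towers=[A; C; E; F; G/B/D] holding=H

towers=[A; C; E; F; G/B/D] holding=H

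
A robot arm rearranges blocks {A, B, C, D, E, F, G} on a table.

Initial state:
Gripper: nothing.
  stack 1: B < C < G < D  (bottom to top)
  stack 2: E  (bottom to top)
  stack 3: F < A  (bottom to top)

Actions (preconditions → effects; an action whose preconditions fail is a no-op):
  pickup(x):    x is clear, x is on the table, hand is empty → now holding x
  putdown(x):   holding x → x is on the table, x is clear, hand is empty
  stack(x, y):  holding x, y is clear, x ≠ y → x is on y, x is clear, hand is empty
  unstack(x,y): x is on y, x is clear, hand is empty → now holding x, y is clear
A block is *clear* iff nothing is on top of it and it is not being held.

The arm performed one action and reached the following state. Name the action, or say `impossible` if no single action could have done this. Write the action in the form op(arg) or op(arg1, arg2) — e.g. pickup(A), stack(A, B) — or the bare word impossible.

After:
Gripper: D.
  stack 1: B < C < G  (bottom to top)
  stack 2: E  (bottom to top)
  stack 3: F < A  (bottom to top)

unstack(D, G)

target: towers=[B/C/G; E; F/A] holding=D
     unstack(D, G) → towers=[B/C/G; E; F/A] holding=D  ← match
     unstack(A, F) → towers=[B/C/G/D; E; F] holding=A
         pickup(E) → towers=[B/C/G/D; F/A] holding=E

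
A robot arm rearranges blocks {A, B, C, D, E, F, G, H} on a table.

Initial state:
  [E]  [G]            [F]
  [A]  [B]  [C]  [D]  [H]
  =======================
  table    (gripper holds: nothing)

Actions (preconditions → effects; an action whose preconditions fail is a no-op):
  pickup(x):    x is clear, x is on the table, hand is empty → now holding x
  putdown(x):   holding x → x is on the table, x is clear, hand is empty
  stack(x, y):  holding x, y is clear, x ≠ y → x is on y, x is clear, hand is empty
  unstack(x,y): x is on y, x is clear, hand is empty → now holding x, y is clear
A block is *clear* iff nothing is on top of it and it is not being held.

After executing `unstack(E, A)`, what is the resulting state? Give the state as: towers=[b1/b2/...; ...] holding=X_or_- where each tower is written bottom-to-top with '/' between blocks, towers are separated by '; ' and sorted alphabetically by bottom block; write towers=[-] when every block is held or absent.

towers=[A; B/G; C; D; H/F] holding=E

before: towers=[A/E; B/G; C; D; H/F] holding=-
pre[unstack(E, A)]: on(E,A) ✓, clear(E) ✓, handempty ✓
all met → apply unstack(E, A)
after:  towers=[A; B/G; C; D; H/F] holding=E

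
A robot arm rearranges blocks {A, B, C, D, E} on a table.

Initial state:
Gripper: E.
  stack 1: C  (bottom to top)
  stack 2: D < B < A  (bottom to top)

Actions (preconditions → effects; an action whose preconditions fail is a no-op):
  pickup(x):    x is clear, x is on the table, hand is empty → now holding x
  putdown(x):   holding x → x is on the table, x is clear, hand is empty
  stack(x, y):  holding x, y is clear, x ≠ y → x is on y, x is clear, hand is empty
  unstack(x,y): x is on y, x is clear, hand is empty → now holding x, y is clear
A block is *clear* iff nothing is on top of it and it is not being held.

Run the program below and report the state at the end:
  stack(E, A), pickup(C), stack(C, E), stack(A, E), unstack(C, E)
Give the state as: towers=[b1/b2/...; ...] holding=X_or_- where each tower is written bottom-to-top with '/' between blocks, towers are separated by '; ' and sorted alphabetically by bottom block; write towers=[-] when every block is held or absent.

step 1 (stack(E, A)): towers=[C; D/B/A/E] holding=-
step 2 (pickup(C)): towers=[D/B/A/E] holding=C
step 3 (stack(C, E)): towers=[D/B/A/E/C] holding=-
step 4 (stack(A, E)) [no-op]: towers=[D/B/A/E/C] holding=-
step 5 (unstack(C, E)): towers=[D/B/A/E] holding=C

towers=[D/B/A/E] holding=C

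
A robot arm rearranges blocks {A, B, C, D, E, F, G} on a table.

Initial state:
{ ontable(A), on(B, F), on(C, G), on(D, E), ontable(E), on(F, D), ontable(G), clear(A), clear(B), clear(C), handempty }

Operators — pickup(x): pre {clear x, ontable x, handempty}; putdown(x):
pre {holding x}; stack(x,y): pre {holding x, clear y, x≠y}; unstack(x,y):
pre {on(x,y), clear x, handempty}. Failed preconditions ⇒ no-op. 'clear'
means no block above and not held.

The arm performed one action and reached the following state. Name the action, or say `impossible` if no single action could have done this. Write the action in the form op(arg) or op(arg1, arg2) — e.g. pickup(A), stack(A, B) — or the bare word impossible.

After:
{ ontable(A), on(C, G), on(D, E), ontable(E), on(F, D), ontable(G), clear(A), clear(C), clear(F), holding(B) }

unstack(B, F)

target: towers=[A; E/D/F; G/C] holding=B
     unstack(B, F) → towers=[A; E/D/F; G/C] holding=B  ← match
         pickup(A) → towers=[E/D/F/B; G/C] holding=A
     unstack(C, G) → towers=[A; E/D/F/B; G] holding=C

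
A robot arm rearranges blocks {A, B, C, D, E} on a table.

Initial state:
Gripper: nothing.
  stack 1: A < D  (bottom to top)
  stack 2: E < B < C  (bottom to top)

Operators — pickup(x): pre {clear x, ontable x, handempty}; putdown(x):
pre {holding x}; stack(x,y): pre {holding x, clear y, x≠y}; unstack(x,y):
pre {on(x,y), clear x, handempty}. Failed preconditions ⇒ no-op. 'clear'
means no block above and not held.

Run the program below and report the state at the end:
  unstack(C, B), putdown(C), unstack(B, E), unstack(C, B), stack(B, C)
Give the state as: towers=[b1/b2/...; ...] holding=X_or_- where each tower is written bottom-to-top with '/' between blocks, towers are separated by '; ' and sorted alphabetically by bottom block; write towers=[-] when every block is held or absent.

towers=[A/D; C/B; E] holding=-

step 1 (unstack(C, B)): towers=[A/D; E/B] holding=C
step 2 (putdown(C)): towers=[A/D; C; E/B] holding=-
step 3 (unstack(B, E)): towers=[A/D; C; E] holding=B
step 4 (unstack(C, B)) [no-op]: towers=[A/D; C; E] holding=B
step 5 (stack(B, C)): towers=[A/D; C/B; E] holding=-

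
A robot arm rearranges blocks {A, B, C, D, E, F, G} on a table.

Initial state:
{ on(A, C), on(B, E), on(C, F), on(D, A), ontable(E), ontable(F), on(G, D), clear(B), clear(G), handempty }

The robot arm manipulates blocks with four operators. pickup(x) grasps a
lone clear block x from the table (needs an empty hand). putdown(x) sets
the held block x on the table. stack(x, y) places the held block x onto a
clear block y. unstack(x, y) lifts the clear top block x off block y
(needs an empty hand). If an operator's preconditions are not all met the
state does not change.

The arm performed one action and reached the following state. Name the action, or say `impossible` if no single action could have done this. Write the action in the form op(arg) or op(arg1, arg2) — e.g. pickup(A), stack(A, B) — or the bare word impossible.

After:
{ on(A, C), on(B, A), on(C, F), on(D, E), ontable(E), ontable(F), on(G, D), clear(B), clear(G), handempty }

target: towers=[E/D/G; F/C/A/B] holding=-
     unstack(B, E) → towers=[E; F/C/A/D/G] holding=B
     unstack(G, D) → towers=[E/B; F/C/A/D] holding=G
none of the 2 applicable actions match → impossible

impossible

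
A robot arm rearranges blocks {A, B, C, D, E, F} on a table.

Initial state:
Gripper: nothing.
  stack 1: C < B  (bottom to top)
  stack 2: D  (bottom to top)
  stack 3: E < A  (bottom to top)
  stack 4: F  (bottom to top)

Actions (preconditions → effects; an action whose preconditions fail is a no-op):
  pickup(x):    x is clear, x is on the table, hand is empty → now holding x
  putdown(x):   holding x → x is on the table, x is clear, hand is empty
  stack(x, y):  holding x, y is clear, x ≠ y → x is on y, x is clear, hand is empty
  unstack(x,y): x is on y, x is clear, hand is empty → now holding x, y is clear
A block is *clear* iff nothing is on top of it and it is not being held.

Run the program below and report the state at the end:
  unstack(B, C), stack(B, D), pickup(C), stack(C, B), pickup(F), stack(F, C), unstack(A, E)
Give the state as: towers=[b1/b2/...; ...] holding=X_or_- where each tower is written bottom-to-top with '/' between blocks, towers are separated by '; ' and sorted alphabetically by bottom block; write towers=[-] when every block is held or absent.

step 1 (unstack(B, C)): towers=[C; D; E/A; F] holding=B
step 2 (stack(B, D)): towers=[C; D/B; E/A; F] holding=-
step 3 (pickup(C)): towers=[D/B; E/A; F] holding=C
step 4 (stack(C, B)): towers=[D/B/C; E/A; F] holding=-
step 5 (pickup(F)): towers=[D/B/C; E/A] holding=F
step 6 (stack(F, C)): towers=[D/B/C/F; E/A] holding=-
step 7 (unstack(A, E)): towers=[D/B/C/F; E] holding=A

towers=[D/B/C/F; E] holding=A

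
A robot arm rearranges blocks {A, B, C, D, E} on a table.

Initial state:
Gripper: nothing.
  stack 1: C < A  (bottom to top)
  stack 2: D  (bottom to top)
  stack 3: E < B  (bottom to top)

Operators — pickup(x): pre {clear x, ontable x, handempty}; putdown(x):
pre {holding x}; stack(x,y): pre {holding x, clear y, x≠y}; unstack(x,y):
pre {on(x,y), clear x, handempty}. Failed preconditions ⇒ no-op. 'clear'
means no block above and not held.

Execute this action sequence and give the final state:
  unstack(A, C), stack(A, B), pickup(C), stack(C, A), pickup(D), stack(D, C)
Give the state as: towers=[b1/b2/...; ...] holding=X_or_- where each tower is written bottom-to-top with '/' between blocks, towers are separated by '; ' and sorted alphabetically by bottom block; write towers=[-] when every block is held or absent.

towers=[E/B/A/C/D] holding=-

step 1 (unstack(A, C)): towers=[C; D; E/B] holding=A
step 2 (stack(A, B)): towers=[C; D; E/B/A] holding=-
step 3 (pickup(C)): towers=[D; E/B/A] holding=C
step 4 (stack(C, A)): towers=[D; E/B/A/C] holding=-
step 5 (pickup(D)): towers=[E/B/A/C] holding=D
step 6 (stack(D, C)): towers=[E/B/A/C/D] holding=-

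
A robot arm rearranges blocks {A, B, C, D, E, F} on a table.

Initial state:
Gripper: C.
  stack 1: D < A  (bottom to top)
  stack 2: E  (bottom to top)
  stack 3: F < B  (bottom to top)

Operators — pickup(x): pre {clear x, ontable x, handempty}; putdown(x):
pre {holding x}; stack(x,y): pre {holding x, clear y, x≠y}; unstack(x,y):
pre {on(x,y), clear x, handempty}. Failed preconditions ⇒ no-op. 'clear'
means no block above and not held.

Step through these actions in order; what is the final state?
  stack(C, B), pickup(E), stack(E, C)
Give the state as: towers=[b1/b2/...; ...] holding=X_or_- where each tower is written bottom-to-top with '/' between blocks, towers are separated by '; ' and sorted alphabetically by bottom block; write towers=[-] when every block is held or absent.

towers=[D/A; F/B/C/E] holding=-

step 1 (stack(C, B)): towers=[D/A; E; F/B/C] holding=-
step 2 (pickup(E)): towers=[D/A; F/B/C] holding=E
step 3 (stack(E, C)): towers=[D/A; F/B/C/E] holding=-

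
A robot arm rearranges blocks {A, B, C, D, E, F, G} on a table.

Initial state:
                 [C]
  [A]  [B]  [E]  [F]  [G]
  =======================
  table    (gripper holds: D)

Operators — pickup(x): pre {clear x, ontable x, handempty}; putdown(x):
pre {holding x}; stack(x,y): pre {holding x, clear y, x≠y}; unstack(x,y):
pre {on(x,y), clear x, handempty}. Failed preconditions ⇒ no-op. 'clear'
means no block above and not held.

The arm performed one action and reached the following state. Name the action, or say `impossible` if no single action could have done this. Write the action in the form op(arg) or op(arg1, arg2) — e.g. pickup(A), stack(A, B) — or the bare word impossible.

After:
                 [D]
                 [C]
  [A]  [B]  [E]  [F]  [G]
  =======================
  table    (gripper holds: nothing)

target: towers=[A; B; E; F/C/D; G] holding=-
        putdown(D) → towers=[A; B; D; E; F/C; G] holding=-
       stack(D, B) → towers=[A; B/D; E; F/C; G] holding=-
       stack(D, G) → towers=[A; B; E; F/C; G/D] holding=-
       stack(D, A) → towers=[A/D; B; E; F/C; G] holding=-
       stack(D, E) → towers=[A; B; E/D; F/C; G] holding=-
       stack(D, C) → towers=[A; B; E; F/C/D; G] holding=-  ← match

stack(D, C)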